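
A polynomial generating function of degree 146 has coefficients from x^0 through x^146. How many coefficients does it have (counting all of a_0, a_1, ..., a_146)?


A polynomial of degree 146 takes the form a_0 + a_1 x + ... + a_146 x^146.
The number of coefficients is 146 + 1 = 147.

147


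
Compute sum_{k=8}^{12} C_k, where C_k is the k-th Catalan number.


C_8 through C_12: 1430, 4862, 16796, 58786, 208012
Sum = 1430 + 4862 + 16796 + 58786 + 208012
= 289886

289886


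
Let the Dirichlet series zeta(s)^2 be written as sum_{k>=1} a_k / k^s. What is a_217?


The Dirichlet convolution of the constant function 1 with itself gives (1 * 1)(k) = sum_{d | k} 1 = d(k), the number of positive divisors of k.
Since zeta(s) = sum_{k>=1} 1/k^s, we have zeta(s)^2 = sum_{k>=1} d(k)/k^s, so a_k = d(k).
For k = 217: the divisors are 1, 7, 31, 217.
Count = 4.

4


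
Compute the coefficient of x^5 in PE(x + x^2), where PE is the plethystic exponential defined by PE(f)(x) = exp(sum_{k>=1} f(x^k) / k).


With f(x) = x + x^2, the exponent is sum_{k>=1} (x^k + x^(2k)) / k = -ln(1 - x) - ln(1 - x^2). Exponentiating:
PE(x + x^2) = 1 / ((1 - x)(1 - x^2)).
This is the generating function for partitions of n into parts of size 1 or 2. The number of 2's can be any j in 0..2, and the rest are 1's, so
[x^5] = floor(5/2) + 1 = 3.

3


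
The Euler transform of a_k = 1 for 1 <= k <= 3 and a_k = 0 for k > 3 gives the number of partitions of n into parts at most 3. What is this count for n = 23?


Partitions of 23 into parts at most 3:
Using generating function (1-x)^(-1)(1-x^2)^(-1)(1-x^3)^(-1),
the coefficient of x^23 = 56

56


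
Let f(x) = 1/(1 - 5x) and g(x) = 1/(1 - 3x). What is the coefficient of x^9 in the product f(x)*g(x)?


The coefficient of x^n in f*g is the Cauchy product: sum_{k=0}^{n} a^k * b^(n-k).
With a=5, b=3, n=9:
sum_{k=0}^{9} 5^k * 3^(9-k)
= 4853288

4853288


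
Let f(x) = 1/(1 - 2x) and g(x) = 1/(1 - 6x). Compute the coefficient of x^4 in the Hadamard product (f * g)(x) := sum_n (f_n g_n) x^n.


f has coefficients f_k = 2^k and g has coefficients g_k = 6^k, so the Hadamard product has coefficient (f*g)_k = 2^k * 6^k = 12^k.
For k = 4: 12^4 = 20736.

20736


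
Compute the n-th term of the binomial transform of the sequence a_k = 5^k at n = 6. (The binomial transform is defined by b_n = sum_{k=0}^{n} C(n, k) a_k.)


With a_k = 5^k, b_n = sum_{k=0}^{n} C(n, k) 5^k = (1 + 5)^n by the binomial theorem.
For n = 6: (1 + 5)^6 = 6^6 = 46656.

46656


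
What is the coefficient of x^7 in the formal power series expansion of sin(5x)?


The Maclaurin series is sin(t) = sum_{k>=0} (-1)^k t^(2k+1) / (2k+1)!, so substituting t = 5x, only odd powers of x are nonzero, with coefficient of x^(2k+1) equal to (-1)^k 5^(2k+1) / (2k+1)!.
Write 7 = 2*3 + 1, giving the coefficient (-1)^3 * 5^7 / 7! = -78125/5040 = -15625/1008.

-15625/1008


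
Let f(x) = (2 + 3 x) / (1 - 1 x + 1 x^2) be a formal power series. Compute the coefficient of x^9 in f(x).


Write f(x) = sum_{k>=0} a_k x^k. Multiplying both sides by 1 - 1 x + 1 x^2 gives
(1 - 1 x + 1 x^2) sum_{k>=0} a_k x^k = 2 + 3 x.
Matching coefficients:
 x^0: a_0 = 2
 x^1: a_1 - 1 a_0 = 3  =>  a_1 = 1*2 + 3 = 5
 x^k (k >= 2): a_k = 1 a_{k-1} - 1 a_{k-2}.
Iterating: a_2 = 3, a_3 = -2, a_4 = -5, a_5 = -3, a_6 = 2, a_7 = 5, a_8 = 3, a_9 = -2.
So the coefficient of x^9 is -2.

-2


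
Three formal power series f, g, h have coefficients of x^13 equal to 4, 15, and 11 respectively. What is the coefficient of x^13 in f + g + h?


Series addition is componentwise:
4 + 15 + 11
= 30

30


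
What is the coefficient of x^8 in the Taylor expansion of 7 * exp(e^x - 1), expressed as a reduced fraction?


exp(e^x - 1) = sum_{k>=0} Bell_k x^k / k!, where Bell_k is the k-th Bell number.
So the coefficient of x^8 is 7 * Bell_8 / 8!.
Computing: Bell_8 = 4140 and 8! = 40320, giving
7 * 4140/40320 = 23/32.

23/32


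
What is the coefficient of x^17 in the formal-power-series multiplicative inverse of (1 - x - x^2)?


Let the inverse be f(x) = sum_{k>=0} a_k x^k. From f(x) * (1 - x - x^2) = 1 and matching coefficients:
 x^0: a_0 = 1.
 x^1: a_1 - a_0 = 0, so a_1 = 1.
 x^k (k >= 2): a_k - a_{k-1} - a_{k-2} = 0, i.e. a_k = a_{k-1} + a_{k-2}.
This is the Fibonacci-type recurrence shifted so that a_0 = a_1 = 1.
Iterating: a_0=1, a_1=1, a_2=2, a_3=3, a_4=5, a_5=8, a_6=13, a_7=21, a_8=34, a_9=55, ...
a_17 = 2584.

2584


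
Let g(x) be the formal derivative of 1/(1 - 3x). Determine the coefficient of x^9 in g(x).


Differentiate termwise: d/dx sum_{k>=0} 3^k x^k = sum_{k>=1} k 3^k x^(k-1) = sum_{j>=0} (j+1) 3^(j+1) x^j.
Equivalently, d/dx [1/(1 - 3x)] = 3/(1 - 3x)^2.
For j = 9: 10 * 3^10 = 10 * 59049 = 590490.

590490


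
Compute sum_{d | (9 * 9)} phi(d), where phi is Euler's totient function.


First, 9 * 9 = 81. One classical identity is sum_{d | n} phi(d) = n (each k in [1, n] has a unique gcd with n, and among the k's with gcd(k, n) = n/d there are phi(d) of them). So the sum equals 81. We also verify directly:
Divisors of 81: 1, 3, 9, 27, 81.
phi values: 1, 2, 6, 18, 54.
Sum = 81.

81


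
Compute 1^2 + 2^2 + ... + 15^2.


This power sum has a closed form given by Faulhaber's formula
sum_{k=1}^{m} k^p = (1 / (p + 1)) * sum_{j=0}^{p} C(p + 1, j) B_j m^(p + 1 - j),
but for small m direct computation is fastest:
1 + 4 + 9 + 16 + 25 + 36 + 49 + 64 + 81 + 100 + 121 + 144 + 169 + 196 + 225 = 1240.

1240


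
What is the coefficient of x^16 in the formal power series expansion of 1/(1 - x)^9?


The negative binomial / multiset identity is
1/(1 - x)^r = sum_{k>=0} C(k + r - 1, r - 1) x^k.
Here r = 9 and k = 16, so the coefficient is
C(16 + 8, 8) = C(24, 8)
= 735471

735471


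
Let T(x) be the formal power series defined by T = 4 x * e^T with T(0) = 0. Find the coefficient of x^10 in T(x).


Apply the Lagrange inversion formula: if T = 4 x * phi(T) with phi(t) = e^t, then
[x^n] T = 4^n * (1/n) [t^(n-1)] phi(t)^n = 4^n * (1/n) [t^(n-1)] e^(n t) = 4^n * (1/n) * n^(n-1) / (n-1)! = 4^n * n^(n-1) / n!.
When c = 1 this is the Cayley count of rooted labeled trees on n vertices, divided by n!.
For n = 10: 4^10 * 10^9 / 10! = 1048576 * 1000000000/3628800 = 163840000000/567.

163840000000/567


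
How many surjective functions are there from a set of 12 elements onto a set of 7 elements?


By inclusion-exclusion on which target elements are missed, the number of surjections from an n-set onto a k-set is
surj(n, k) = sum_{j=0}^{k} (-1)^j C(k, j) (k - j)^n.
Equivalently surj(n, k) = k! * S(n, k), where S(n, k) is the Stirling number of the second kind.
For n = 12, k = 7:
S(12, 7) = 627396, so
surj = 7! * 627396 = 5040 * 627396 = 3162075840.

3162075840


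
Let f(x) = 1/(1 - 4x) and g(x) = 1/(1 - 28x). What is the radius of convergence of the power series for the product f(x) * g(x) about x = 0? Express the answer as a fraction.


The radius of 1/(1 - 4x) is 1/4 (nearest singularity at x = 1/4), and the radius of 1/(1 - 28x) is 1/28.
The product f(x)*g(x) = 1/((1 - 4x)(1 - 28x)) has singularities at both 1/4 and 1/28, so its radius of convergence is the distance to the nearest one:
min(1/4, 1/28) = 1/28.

1/28


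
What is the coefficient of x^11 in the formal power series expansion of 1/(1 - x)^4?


The expansion 1/(1 - x)^r = sum_{k>=0} C(k + r - 1, r - 1) x^k follows from the multiset / negative-binomial theorem (or from repeated differentiation of the geometric series).
For r = 4 and k = 11:
C(14, 3) = 87178291200 / (6 * 39916800) = 364.

364


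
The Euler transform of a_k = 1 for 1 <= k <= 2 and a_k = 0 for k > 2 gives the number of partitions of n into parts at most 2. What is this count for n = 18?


Partitions of 18 into parts at most 2:
Using generating function (1-x)^(-1)(1-x^2)^(-1),
the coefficient of x^18 = 10

10


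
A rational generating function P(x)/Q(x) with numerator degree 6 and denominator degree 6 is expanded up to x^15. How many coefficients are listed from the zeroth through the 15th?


Expanding up to x^15 gives the coefficients for x^0, x^1, ..., x^15.
That is 15 + 1 = 16 coefficients in total.

16


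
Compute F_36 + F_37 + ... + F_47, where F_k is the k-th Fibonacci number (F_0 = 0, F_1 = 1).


Use the identity sum_{k=0}^{N} F_k = F_{N+2} - 1 (which follows from F_{k+2} - F_{k+1} = F_k). Then
sum_{k=36}^{47} F_k = (F_{49} - 1) - (F_{37} - 1) = F_{49} - F_{37}.
Computing: F_{49} = 7778742049, F_{37} = 24157817, so
Sum = 7778742049 - 24157817 = 7754584232.

7754584232


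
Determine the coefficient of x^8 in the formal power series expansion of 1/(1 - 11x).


The geometric series identity gives 1/(1 - c x) = sum_{k>=0} c^k x^k, so the coefficient of x^k is c^k.
Here c = 11 and k = 8.
Computing: 11^8 = 214358881

214358881


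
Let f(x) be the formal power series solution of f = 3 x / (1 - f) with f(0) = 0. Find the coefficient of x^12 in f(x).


Apply Lagrange inversion: f = 3 x * phi(f) with phi(t) = 1/(1 - t), so
[x^n] f = 3^n * (1/n) [t^(n-1)] phi(t)^n = 3^n * (1/n) [t^(n-1)] (1 - t)^(-n) = 3^n * (1/n) C(2n - 2, n - 1) = 3^n * C_{n-1}.
For n = 12: C_11 = C(22, 11) / 12 = 705432/12 = 58786.
With the 3^12 = 531441 factor, the coefficient is 531441 * 58786 = 31241290626.

31241290626


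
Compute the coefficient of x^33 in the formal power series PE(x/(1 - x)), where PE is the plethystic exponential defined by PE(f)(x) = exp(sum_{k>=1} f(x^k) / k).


For f(x) = x/(1 - x) we have
sum_{k>=1} f(x^k) / k = sum_{k>=1} (1/k) * x^k / (1 - x^k) = sum_{k, m >= 1} x^(k m) / k,
which after exponentiating simplifies to
PE(x/(1 - x)) = prod_{k>=1} 1 / (1 - x^k).
This is the generating function for the partition function p(n), so the coefficient of x^33 is p(33).
Computing p(33) by dynamic programming over parts 1, 2, ..., 33: p(33) = 10143.

10143


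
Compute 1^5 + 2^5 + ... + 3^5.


This power sum has a closed form given by Faulhaber's formula
sum_{k=1}^{m} k^p = (1 / (p + 1)) * sum_{j=0}^{p} C(p + 1, j) B_j m^(p + 1 - j),
but for small m direct computation is fastest:
1 + 32 + 243 = 276.

276


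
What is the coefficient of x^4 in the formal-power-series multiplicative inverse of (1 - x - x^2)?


Let the inverse be f(x) = sum_{k>=0} a_k x^k. From f(x) * (1 - x - x^2) = 1 and matching coefficients:
 x^0: a_0 = 1.
 x^1: a_1 - a_0 = 0, so a_1 = 1.
 x^k (k >= 2): a_k - a_{k-1} - a_{k-2} = 0, i.e. a_k = a_{k-1} + a_{k-2}.
This is the Fibonacci-type recurrence shifted so that a_0 = a_1 = 1.
Iterating: a_0=1, a_1=1, a_2=2, a_3=3, a_4=5
a_4 = 5.

5


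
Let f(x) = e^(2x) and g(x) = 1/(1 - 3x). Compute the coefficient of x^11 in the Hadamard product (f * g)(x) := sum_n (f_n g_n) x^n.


Expanding: f_k = 2^k/k! (from e^(2x)) and g_k = 3^k (from 1/(1 - 3x)). So the Hadamard coefficient (f * g)_k = 2^k 3^k / k! = (6)^k / k!.
For k = 11: 6^11/11! = 362797056/39916800 = 17496/1925.

17496/1925


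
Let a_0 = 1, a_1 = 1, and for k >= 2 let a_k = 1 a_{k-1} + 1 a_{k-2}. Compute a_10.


Iterating the recurrence forward:
a_0 = 1
a_1 = 1
a_2 = 1*1 + 1*1 = 2
a_3 = 1*2 + 1*1 = 3
a_4 = 1*3 + 1*2 = 5
a_5 = 1*5 + 1*3 = 8
a_6 = 1*8 + 1*5 = 13
a_7 = 1*13 + 1*8 = 21
a_8 = 1*21 + 1*13 = 34
a_9 = 1*34 + 1*21 = 55
a_10 = 1*55 + 1*34 = 89
So a_10 = 89.

89


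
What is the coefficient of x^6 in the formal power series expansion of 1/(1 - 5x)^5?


The general identity 1/(1 - c x)^r = sum_{k>=0} c^k C(k + r - 1, r - 1) x^k follows by substituting y = c x into 1/(1 - y)^r = sum_{k>=0} C(k + r - 1, r - 1) y^k.
For c = 5, r = 5, k = 6:
5^6 * C(10, 4) = 15625 * 210 = 3281250.

3281250


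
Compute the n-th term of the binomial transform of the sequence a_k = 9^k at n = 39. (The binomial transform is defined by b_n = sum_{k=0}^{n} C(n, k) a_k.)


With a_k = 9^k, b_n = sum_{k=0}^{n} C(n, k) 9^k = (1 + 9)^n by the binomial theorem.
For n = 39: (1 + 9)^39 = 10^39 = 1000000000000000000000000000000000000000.

1000000000000000000000000000000000000000


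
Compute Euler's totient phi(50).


phi(n) counts integers in [1, n] coprime to n. Using the multiplicative formula phi(n) = n * prod_{p | n} (1 - 1/p):
50 = 2 * 5^2, so
phi(50) = 50 * (1 - 1/2) * (1 - 1/5) = 20.

20


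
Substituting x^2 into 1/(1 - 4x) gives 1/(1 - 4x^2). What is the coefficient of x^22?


The coefficient of x^(2m) in 1/(1 - 4x^2) is 4^m.
With n = 22 = 2*11, the coefficient is 4^11 = 4194304.

4194304


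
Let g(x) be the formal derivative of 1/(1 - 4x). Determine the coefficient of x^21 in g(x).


Differentiate termwise: d/dx sum_{k>=0} 4^k x^k = sum_{k>=1} k 4^k x^(k-1) = sum_{j>=0} (j+1) 4^(j+1) x^j.
Equivalently, d/dx [1/(1 - 4x)] = 4/(1 - 4x)^2.
For j = 21: 22 * 4^22 = 22 * 17592186044416 = 387028092977152.

387028092977152


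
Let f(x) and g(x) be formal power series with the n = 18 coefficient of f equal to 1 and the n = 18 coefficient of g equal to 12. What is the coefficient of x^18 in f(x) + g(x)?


Addition of formal power series is termwise.
The coefficient of x^18 in f + g = 1 + 12
= 13

13


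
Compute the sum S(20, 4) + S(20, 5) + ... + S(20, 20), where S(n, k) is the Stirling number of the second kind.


By definition, S(n, k) counts partitions of an n-set into exactly k nonempty blocks.
Computing row n = 20 for k = 4..20:
S(20, k): 45232115901, 749206090500, 4306078895384, 11143554045652, 15170932662679, 12011282644725, 5917584964655, 1900842429486, 411016633391, 61068660380, 6302524580, 452329200, 22350954, 741285, 15675, 190, 1
Sum = 51723577104638.

51723577104638


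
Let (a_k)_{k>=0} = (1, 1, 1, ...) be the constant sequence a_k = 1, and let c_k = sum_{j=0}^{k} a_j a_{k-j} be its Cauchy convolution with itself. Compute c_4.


Since a_j = 1 for all j >= 0, the convolution sum becomes
c_k = sum_{j=0}^{k} 1 * 1 = 1 * (k + 1).
Equivalently, the generating function of (a_k) is 1/(1 - x) and its square is 1/(1 - x)^2 = sum_{k>=0} 1(k + 1) x^k.
For k = 4: 1 * 5 = 5.

5


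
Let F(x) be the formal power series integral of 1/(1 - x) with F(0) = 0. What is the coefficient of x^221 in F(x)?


1/(1 - x) = sum_{k>=0} x^k. Integrating termwise and using F(0) = 0 gives
F(x) = sum_{k>=0} x^(k+1) / (k+1) = sum_{m>=1} x^m / m = -ln(1 - x).
So the coefficient of x^221 is 1/221 = 1/221.

1/221


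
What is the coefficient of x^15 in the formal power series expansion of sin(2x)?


The Maclaurin series is sin(t) = sum_{k>=0} (-1)^k t^(2k+1) / (2k+1)!, so substituting t = 2x, only odd powers of x are nonzero, with coefficient of x^(2k+1) equal to (-1)^k 2^(2k+1) / (2k+1)!.
Write 15 = 2*7 + 1, giving the coefficient (-1)^7 * 2^15 / 15! = -32768/1307674368000 = -16/638512875.

-16/638512875


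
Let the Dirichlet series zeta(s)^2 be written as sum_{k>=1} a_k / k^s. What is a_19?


The Dirichlet convolution of the constant function 1 with itself gives (1 * 1)(k) = sum_{d | k} 1 = d(k), the number of positive divisors of k.
Since zeta(s) = sum_{k>=1} 1/k^s, we have zeta(s)^2 = sum_{k>=1} d(k)/k^s, so a_k = d(k).
For k = 19: the divisors are 1, 19.
Count = 2.

2


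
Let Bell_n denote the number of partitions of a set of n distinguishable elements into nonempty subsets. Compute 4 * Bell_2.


Bell_2 can be computed from the Bell triangle or from Dobinski's identity Bell_n = (1/e) * sum_{k>=0} k^n / k!.
Computing Bell_2 = 2.
Then 4 * 2 = 8.

8


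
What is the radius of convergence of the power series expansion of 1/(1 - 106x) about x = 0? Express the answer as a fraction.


Expanding 1/(1 - 106x) = sum_{k>=0} 106^k x^k, the series converges when |106x| < 1, i.e., |x| < 1/106.
So the radius of convergence is 1/106 = 1/106.

1/106


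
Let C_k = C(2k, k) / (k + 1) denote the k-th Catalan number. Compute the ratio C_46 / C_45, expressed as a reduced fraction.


Using C_k = (2k)! / (k! (k+1)!), the ratio C_{k+1}/C_k simplifies to
C_{k+1}/C_k = [(2k+2)! / ((k+1)! (k+2)!)] * [k! (k+1)! / (2k)!]
 = (2k+2)(2k+1) / ((k+1)(k+2)) = 2(2k+1) / (k+2).
For k = 45: 2(2*45 + 1) / (45 + 2) = 182/47 = 182/47.

182/47


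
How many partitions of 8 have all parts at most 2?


Using the generating function (1-x)^(-1)(1-x^2)^(-1),
the coefficient of x^8 counts these restricted partitions.
Result = 5

5


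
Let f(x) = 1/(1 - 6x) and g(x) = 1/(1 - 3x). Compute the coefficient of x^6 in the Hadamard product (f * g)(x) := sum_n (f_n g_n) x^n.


f has coefficients f_k = 6^k and g has coefficients g_k = 3^k, so the Hadamard product has coefficient (f*g)_k = 6^k * 3^k = 18^k.
For k = 6: 18^6 = 34012224.

34012224


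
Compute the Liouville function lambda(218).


The Liouville function is lambda(k) = (-1)^Omega(k), where Omega(k) counts the prime factors of k with multiplicity.
Factoring: 218 = 2 * 109, so Omega(218) = 2.
lambda(218) = (-1)^2 = 1.

1


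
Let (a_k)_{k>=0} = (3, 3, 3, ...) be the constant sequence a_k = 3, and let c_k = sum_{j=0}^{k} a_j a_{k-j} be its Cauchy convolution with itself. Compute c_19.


Since a_j = 3 for all j >= 0, the convolution sum becomes
c_k = sum_{j=0}^{k} 3 * 3 = 9 * (k + 1).
Equivalently, the generating function of (a_k) is 3/(1 - x) and its square is 9/(1 - x)^2 = sum_{k>=0} 9(k + 1) x^k.
For k = 19: 9 * 20 = 180.

180


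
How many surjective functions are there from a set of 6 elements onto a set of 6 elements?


By inclusion-exclusion on which target elements are missed, the number of surjections from an n-set onto a k-set is
surj(n, k) = sum_{j=0}^{k} (-1)^j C(k, j) (k - j)^n.
Equivalently surj(n, k) = k! * S(n, k), where S(n, k) is the Stirling number of the second kind.
For n = 6, k = 6:
S(6, 6) = 1, so
surj = 6! * 1 = 720 * 1 = 720.

720


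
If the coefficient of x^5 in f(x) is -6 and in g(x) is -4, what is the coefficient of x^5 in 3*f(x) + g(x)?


Scalar multiplication scales coefficients: 3 * -6 = -18.
Then add the g coefficient: -18 + -4
= -22

-22


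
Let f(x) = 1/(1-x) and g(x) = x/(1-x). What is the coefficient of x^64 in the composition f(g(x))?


First simplify the composition: f(g(x)) = 1/(1 - x/(1-x)) = (1-x)/((1-x) - x) = (1-x)/(1-2x).
Now extract the coefficient. Write (1-x)/(1-2x) = 1/(1-2x) - x/(1-2x).
The coefficient of x^n in 1/(1-2x) is 2^n, and in x/(1-2x) is 2^(n-1) (for n >= 1).
So the coefficient of x^64 is 2^64 - 2^63 = 18446744073709551616 - 9223372036854775808 = 9223372036854775808.

9223372036854775808


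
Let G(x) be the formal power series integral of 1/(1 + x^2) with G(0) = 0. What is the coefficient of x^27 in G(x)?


1/(1 + x^2) = sum_{j>=0} (-1)^j x^(2j). Integrating termwise with G(0) = 0:
G(x) = sum_{j>=0} (-1)^j x^(2j+1) / (2j+1) = arctan(x).
Only odd powers are nonzero. For x^27 write 27 = 2*13 + 1, giving
(-1)^13 / 27 = -1/27 = -1/27.

-1/27


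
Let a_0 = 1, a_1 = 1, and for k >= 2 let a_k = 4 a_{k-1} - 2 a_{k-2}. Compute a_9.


Iterating the recurrence forward:
a_0 = 1
a_1 = 1
a_2 = 4*1 - 2*1 = 2
a_3 = 4*2 - 2*1 = 6
a_4 = 4*6 - 2*2 = 20
a_5 = 4*20 - 2*6 = 68
a_6 = 4*68 - 2*20 = 232
a_7 = 4*232 - 2*68 = 792
a_8 = 4*792 - 2*232 = 2704
a_9 = 4*2704 - 2*792 = 9232
So a_9 = 9232.

9232


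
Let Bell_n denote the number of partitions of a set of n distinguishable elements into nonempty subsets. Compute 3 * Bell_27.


Bell_27 can be computed from the Bell triangle or from Dobinski's identity Bell_n = (1/e) * sum_{k>=0} k^n / k!.
Computing Bell_27 = 545717047936059989389.
Then 3 * 545717047936059989389 = 1637151143808179968167.

1637151143808179968167


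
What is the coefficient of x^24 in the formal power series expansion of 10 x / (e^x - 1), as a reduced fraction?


The exponential generating function for Bernoulli numbers is
x / (e^x - 1) = sum_{k>=0} B_k x^k / k!.
So the coefficient of x^24 in 10 x / (e^x - 1) is 10 B_24 / 24!.
Computing: B_24 = -236364091/2730, 24! = 620448401733239439360000, giving
10 * -236364091/2730 / 620448401733239439360000 = -236364091/169382413673174366945280000.

-236364091/169382413673174366945280000


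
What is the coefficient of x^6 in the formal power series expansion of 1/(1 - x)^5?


The expansion 1/(1 - x)^r = sum_{k>=0} C(k + r - 1, r - 1) x^k follows from the multiset / negative-binomial theorem (or from repeated differentiation of the geometric series).
For r = 5 and k = 6:
C(10, 4) = 3628800 / (24 * 720) = 210.

210


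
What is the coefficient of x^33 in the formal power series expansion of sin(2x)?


The Maclaurin series is sin(t) = sum_{k>=0} (-1)^k t^(2k+1) / (2k+1)!, so substituting t = 2x, only odd powers of x are nonzero, with coefficient of x^(2k+1) equal to (-1)^k 2^(2k+1) / (2k+1)!.
Write 33 = 2*16 + 1, giving the coefficient (-1)^16 * 2^33 / 33! = 8589934592/8683317618811886495518194401280000000 = 4/4043484860477916195764296875.

4/4043484860477916195764296875


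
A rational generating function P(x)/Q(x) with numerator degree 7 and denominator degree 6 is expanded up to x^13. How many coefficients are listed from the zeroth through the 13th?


Expanding up to x^13 gives the coefficients for x^0, x^1, ..., x^13.
That is 13 + 1 = 14 coefficients in total.

14


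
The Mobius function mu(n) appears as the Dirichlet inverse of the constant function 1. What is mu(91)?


91 = 7 * 13 (all distinct primes).
mu(91) = (-1)^2 = 1

1


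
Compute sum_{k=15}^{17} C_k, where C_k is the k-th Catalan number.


C_15 through C_17: 9694845, 35357670, 129644790
Sum = 9694845 + 35357670 + 129644790
= 174697305

174697305


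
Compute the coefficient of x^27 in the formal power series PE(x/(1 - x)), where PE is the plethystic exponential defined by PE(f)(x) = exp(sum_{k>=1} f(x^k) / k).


For f(x) = x/(1 - x) we have
sum_{k>=1} f(x^k) / k = sum_{k>=1} (1/k) * x^k / (1 - x^k) = sum_{k, m >= 1} x^(k m) / k,
which after exponentiating simplifies to
PE(x/(1 - x)) = prod_{k>=1} 1 / (1 - x^k).
This is the generating function for the partition function p(n), so the coefficient of x^27 is p(27).
Computing p(27) by dynamic programming over parts 1, 2, ..., 27: p(27) = 3010.

3010


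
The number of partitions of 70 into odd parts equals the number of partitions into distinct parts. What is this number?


Computing partitions of 70 into odd parts (1, 3, 5, ...):
Using the generating function prod_{k>=0} 1/(1-x^(2k+1)),
the count is 29927

29927


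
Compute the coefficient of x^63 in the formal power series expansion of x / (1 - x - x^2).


Let f(x) = sum_{k>=0} a_k x^k. Multiplying f(x) * (1 - x - x^2) = x and matching coefficients gives a_0 = 0, a_1 = 1, and a_k = a_{k-1} + a_{k-2} for k >= 2. These are the Fibonacci numbers F_k.
Iterating from F_0 = 0, F_1 = 1:
F_0=0, F_1=1, F_2=1, F_3=2, F_4=3, F_5=5, F_6=8, F_7=13, F_8=21, F_9=34, ...
F_63 = 6557470319842.

6557470319842


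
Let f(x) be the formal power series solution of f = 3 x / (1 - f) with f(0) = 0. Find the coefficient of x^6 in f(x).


Apply Lagrange inversion: f = 3 x * phi(f) with phi(t) = 1/(1 - t), so
[x^n] f = 3^n * (1/n) [t^(n-1)] phi(t)^n = 3^n * (1/n) [t^(n-1)] (1 - t)^(-n) = 3^n * (1/n) C(2n - 2, n - 1) = 3^n * C_{n-1}.
For n = 6: C_5 = C(10, 5) / 6 = 252/6 = 42.
With the 3^6 = 729 factor, the coefficient is 729 * 42 = 30618.

30618


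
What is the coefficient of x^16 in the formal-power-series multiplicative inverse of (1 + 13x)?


The inverse is 1/(1 + 13x). Apply the geometric identity 1/(1 - y) = sum_{k>=0} y^k with y = -13x:
1/(1 + 13x) = sum_{k>=0} (-13)^k x^k.
So the coefficient of x^16 is (-13)^16 = 665416609183179841.

665416609183179841


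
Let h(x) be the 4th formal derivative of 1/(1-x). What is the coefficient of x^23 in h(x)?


Differentiating 4 times: d^4/dx^4 [1/(1-x)] = 4!/(1-x)^5.
The expansion 1/(1-x)^5 = sum_{k>=0} C(k+4, 4) x^k, so the coefficient of x^n in 4!/(1-x)^5 is 4! * C(n+4, 4).
For n = 23: 24 * C(27, 4) = 24 * 17550 = 421200

421200


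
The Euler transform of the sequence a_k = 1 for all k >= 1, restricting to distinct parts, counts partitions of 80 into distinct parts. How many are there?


Partitions of 80 into distinct parts can be computed via generating function.
Product (1+x)(1+x^2)(1+x^3)...
The coefficient of x^80 = 77312

77312


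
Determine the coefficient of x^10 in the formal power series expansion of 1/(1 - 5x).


The geometric series identity gives 1/(1 - c x) = sum_{k>=0} c^k x^k, so the coefficient of x^k is c^k.
Here c = 5 and k = 10.
Computing: 5^10 = 9765625

9765625


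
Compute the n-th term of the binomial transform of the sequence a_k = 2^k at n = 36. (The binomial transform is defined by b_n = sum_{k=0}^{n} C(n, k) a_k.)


With a_k = 2^k, b_n = sum_{k=0}^{n} C(n, k) 2^k = (1 + 2)^n by the binomial theorem.
For n = 36: (1 + 2)^36 = 3^36 = 150094635296999121.

150094635296999121


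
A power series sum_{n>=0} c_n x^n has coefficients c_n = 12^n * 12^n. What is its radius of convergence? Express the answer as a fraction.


By the root test (Cauchy-Hadamard), the radius is R = 1 / limsup_n |c_n|^(1/n).
Here |c_n|^(1/n) = (12^n * 12^n)^(1/n) = 12 * 12 = 144 for all n.
So R = 1/144 = 1/144.

1/144


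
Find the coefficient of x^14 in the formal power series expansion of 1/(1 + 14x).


Write 1/(1 + c x) = 1/(1 - (-c) x) and apply the geometric-series identity
1/(1 - y) = sum_{k>=0} y^k to get 1/(1 + c x) = sum_{k>=0} (-c)^k x^k.
So the coefficient of x^k is (-c)^k = (-1)^k * c^k.
Here c = 14 and k = 14:
(-14)^14 = 1 * 11112006825558016 = 11112006825558016

11112006825558016


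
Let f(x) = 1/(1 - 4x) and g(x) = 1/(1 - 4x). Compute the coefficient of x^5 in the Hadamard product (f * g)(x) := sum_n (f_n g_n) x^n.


f has coefficients f_k = 4^k and g has coefficients g_k = 4^k, so the Hadamard product has coefficient (f*g)_k = 4^k * 4^k = 16^k.
For k = 5: 16^5 = 1048576.

1048576


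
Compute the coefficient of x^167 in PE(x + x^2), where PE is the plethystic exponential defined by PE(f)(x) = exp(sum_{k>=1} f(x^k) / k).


With f(x) = x + x^2, the exponent is sum_{k>=1} (x^k + x^(2k)) / k = -ln(1 - x) - ln(1 - x^2). Exponentiating:
PE(x + x^2) = 1 / ((1 - x)(1 - x^2)).
This is the generating function for partitions of n into parts of size 1 or 2. The number of 2's can be any j in 0..83, and the rest are 1's, so
[x^167] = floor(167/2) + 1 = 84.

84


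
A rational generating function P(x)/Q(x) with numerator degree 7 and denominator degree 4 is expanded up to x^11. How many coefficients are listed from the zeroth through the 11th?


Expanding up to x^11 gives the coefficients for x^0, x^1, ..., x^11.
That is 11 + 1 = 12 coefficients in total.

12


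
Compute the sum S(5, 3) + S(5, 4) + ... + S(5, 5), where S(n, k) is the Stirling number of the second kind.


By definition, S(n, k) counts partitions of an n-set into exactly k nonempty blocks.
Computing row n = 5 for k = 3..5:
S(5, k): 25, 10, 1
Sum = 36.

36


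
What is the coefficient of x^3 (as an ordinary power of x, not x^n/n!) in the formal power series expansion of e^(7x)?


The exponential series is e^y = sum_{k>=0} y^k / k!. Substituting y = 7x gives
e^(7x) = sum_{k>=0} 7^k x^k / k!.
So the coefficient of x^n is a^n/n! with a = 7, n = 3:
7^3 / 3! = 343/6 = 343/6

343/6


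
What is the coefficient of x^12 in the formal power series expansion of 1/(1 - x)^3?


The expansion 1/(1 - x)^r = sum_{k>=0} C(k + r - 1, r - 1) x^k follows from the multiset / negative-binomial theorem (or from repeated differentiation of the geometric series).
For r = 3 and k = 12:
C(14, 2) = 87178291200 / (2 * 479001600) = 91.

91


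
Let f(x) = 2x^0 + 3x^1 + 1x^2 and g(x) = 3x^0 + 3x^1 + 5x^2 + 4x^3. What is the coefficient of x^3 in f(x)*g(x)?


Cauchy product at x^3:
2*4 + 3*5 + 1*3
= 26

26


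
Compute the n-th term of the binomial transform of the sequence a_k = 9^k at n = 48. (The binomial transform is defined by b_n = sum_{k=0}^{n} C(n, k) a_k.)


With a_k = 9^k, b_n = sum_{k=0}^{n} C(n, k) 9^k = (1 + 9)^n by the binomial theorem.
For n = 48: (1 + 9)^48 = 10^48 = 1000000000000000000000000000000000000000000000000.

1000000000000000000000000000000000000000000000000


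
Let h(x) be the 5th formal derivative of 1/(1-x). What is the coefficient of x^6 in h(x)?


Differentiating 5 times: d^5/dx^5 [1/(1-x)] = 5!/(1-x)^6.
The expansion 1/(1-x)^6 = sum_{k>=0} C(k+5, 5) x^k, so the coefficient of x^n in 5!/(1-x)^6 is 5! * C(n+5, 5).
For n = 6: 120 * C(11, 5) = 120 * 462 = 55440

55440


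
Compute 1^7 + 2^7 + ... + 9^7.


This power sum has a closed form given by Faulhaber's formula
sum_{k=1}^{m} k^p = (1 / (p + 1)) * sum_{j=0}^{p} C(p + 1, j) B_j m^(p + 1 - j),
but for small m direct computation is fastest:
1 + 128 + 2187 + 16384 + 78125 + 279936 + 823543 + 2097152 + 4782969 = 8080425.

8080425


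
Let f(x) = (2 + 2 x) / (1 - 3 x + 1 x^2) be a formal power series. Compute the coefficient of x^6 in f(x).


Write f(x) = sum_{k>=0} a_k x^k. Multiplying both sides by 1 - 3 x + 1 x^2 gives
(1 - 3 x + 1 x^2) sum_{k>=0} a_k x^k = 2 + 2 x.
Matching coefficients:
 x^0: a_0 = 2
 x^1: a_1 - 3 a_0 = 2  =>  a_1 = 3*2 + 2 = 8
 x^k (k >= 2): a_k = 3 a_{k-1} - 1 a_{k-2}.
Iterating: a_2 = 22, a_3 = 58, a_4 = 152, a_5 = 398, a_6 = 1042.
So the coefficient of x^6 is 1042.

1042


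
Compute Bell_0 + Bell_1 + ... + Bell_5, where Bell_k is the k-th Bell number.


Recall Bell_k counts set partitions of a k-set (with Bell_0 = 1 by convention).
Bell_0 through Bell_5: 1, 1, 2, 5, 15, 52
Sum = 1 + 1 + 2 + 5 + 15 + 52 = 76.

76


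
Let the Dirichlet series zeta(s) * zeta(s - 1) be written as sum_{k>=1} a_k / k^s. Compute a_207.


Convolution gives a_k = sum_{d | k} d * 1 = sum_{d | k} d = sigma(k), the sum of positive divisors of k.
For k = 207, the divisors are 1, 3, 9, 23, 69, 207, so
sigma(207) = 1 + 3 + 9 + 23 + 69 + 207 = 312.

312


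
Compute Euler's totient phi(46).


phi(n) counts integers in [1, n] coprime to n. Using the multiplicative formula phi(n) = n * prod_{p | n} (1 - 1/p):
46 = 2 * 23, so
phi(46) = 46 * (1 - 1/2) * (1 - 1/23) = 22.

22


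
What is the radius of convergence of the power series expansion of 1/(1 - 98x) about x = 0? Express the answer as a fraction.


Expanding 1/(1 - 98x) = sum_{k>=0} 98^k x^k, the series converges when |98x| < 1, i.e., |x| < 1/98.
So the radius of convergence is 1/98 = 1/98.

1/98


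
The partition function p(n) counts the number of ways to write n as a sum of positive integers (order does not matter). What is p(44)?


Using the generating function prod_{k>=1} 1/(1-x^k), we compute p(44).
By dynamic programming over parts 1 through 44:
p(44) = 75175

75175


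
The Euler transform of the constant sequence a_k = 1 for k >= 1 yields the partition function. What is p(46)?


The Euler transform converts the sequence a_k = 1 into the number of integer partitions.
Using the recurrence or dynamic programming:
p(46) = 105558

105558


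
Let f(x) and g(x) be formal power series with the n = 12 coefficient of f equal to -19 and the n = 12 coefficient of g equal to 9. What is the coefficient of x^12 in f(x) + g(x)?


Addition of formal power series is termwise.
The coefficient of x^12 in f + g = -19 + 9
= -10

-10


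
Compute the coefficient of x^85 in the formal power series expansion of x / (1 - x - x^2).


Let f(x) = sum_{k>=0} a_k x^k. Multiplying f(x) * (1 - x - x^2) = x and matching coefficients gives a_0 = 0, a_1 = 1, and a_k = a_{k-1} + a_{k-2} for k >= 2. These are the Fibonacci numbers F_k.
Iterating from F_0 = 0, F_1 = 1:
F_0=0, F_1=1, F_2=1, F_3=2, F_4=3, F_5=5, F_6=8, F_7=13, F_8=21, F_9=34, ...
F_85 = 259695496911122585.

259695496911122585


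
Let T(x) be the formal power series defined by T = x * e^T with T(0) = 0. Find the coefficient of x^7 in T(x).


Apply the Lagrange inversion formula: if T = x * phi(T) with phi(t) = e^t, then
[x^n] T = (1/n) [t^(n-1)] phi(t)^n = (1/n) [t^(n-1)] e^(n t) = (1/n) * n^(n-1) / (n-1)! = n^(n-1) / n!.
When c = 1 this is the Cayley count of rooted labeled trees on n vertices, divided by n!.
For n = 7: 7^6 / 7! = 117649/5040 = 16807/720.

16807/720


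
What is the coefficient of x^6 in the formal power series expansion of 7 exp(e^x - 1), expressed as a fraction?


exp(e^x - 1) is the exponential generating function for the Bell numbers Bell_k: exp(e^x - 1) = sum_{k>=0} Bell_k x^k / k!.
So the coefficient of x^6 in 7 exp(e^x - 1) is 7 Bell_6 / 6!.
Computing: Bell_6 = 203 and 6! = 720, giving
7 * 203/720 = 1421/720.

1421/720


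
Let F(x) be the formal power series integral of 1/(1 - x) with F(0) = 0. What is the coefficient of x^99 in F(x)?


1/(1 - x) = sum_{k>=0} x^k. Integrating termwise and using F(0) = 0 gives
F(x) = sum_{k>=0} x^(k+1) / (k+1) = sum_{m>=1} x^m / m = -ln(1 - x).
So the coefficient of x^99 is 1/99 = 1/99.

1/99


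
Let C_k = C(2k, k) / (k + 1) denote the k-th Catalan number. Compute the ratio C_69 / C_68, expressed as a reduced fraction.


Using C_k = (2k)! / (k! (k+1)!), the ratio C_{k+1}/C_k simplifies to
C_{k+1}/C_k = [(2k+2)! / ((k+1)! (k+2)!)] * [k! (k+1)! / (2k)!]
 = (2k+2)(2k+1) / ((k+1)(k+2)) = 2(2k+1) / (k+2).
For k = 68: 2(2*68 + 1) / (68 + 2) = 274/70 = 137/35.

137/35


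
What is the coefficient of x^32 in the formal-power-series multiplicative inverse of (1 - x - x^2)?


Let the inverse be f(x) = sum_{k>=0} a_k x^k. From f(x) * (1 - x - x^2) = 1 and matching coefficients:
 x^0: a_0 = 1.
 x^1: a_1 - a_0 = 0, so a_1 = 1.
 x^k (k >= 2): a_k - a_{k-1} - a_{k-2} = 0, i.e. a_k = a_{k-1} + a_{k-2}.
This is the Fibonacci-type recurrence shifted so that a_0 = a_1 = 1.
Iterating: a_0=1, a_1=1, a_2=2, a_3=3, a_4=5, a_5=8, a_6=13, a_7=21, a_8=34, a_9=55, ...
a_32 = 3524578.

3524578


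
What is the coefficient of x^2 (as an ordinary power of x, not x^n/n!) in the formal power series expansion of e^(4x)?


The exponential series is e^y = sum_{k>=0} y^k / k!. Substituting y = 4x gives
e^(4x) = sum_{k>=0} 4^k x^k / k!.
So the coefficient of x^n is a^n/n! with a = 4, n = 2:
4^2 / 2! = 16/2 = 8

8


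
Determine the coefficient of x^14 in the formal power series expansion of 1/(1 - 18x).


The geometric series identity gives 1/(1 - c x) = sum_{k>=0} c^k x^k, so the coefficient of x^k is c^k.
Here c = 18 and k = 14.
Computing: 18^14 = 374813367582081024

374813367582081024


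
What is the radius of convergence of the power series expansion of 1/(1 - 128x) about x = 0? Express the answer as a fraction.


Expanding 1/(1 - 128x) = sum_{k>=0} 128^k x^k, the series converges when |128x| < 1, i.e., |x| < 1/128.
So the radius of convergence is 1/128 = 1/128.

1/128


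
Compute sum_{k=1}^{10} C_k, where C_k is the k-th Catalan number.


C_1 through C_10: 1, 2, 5, 14, 42, 132, 429, 1430, 4862, 16796
Sum = 1 + 2 + 5 + 14 + 42 + 132 + 429 + 1430 + 4862 + 16796
= 23713

23713


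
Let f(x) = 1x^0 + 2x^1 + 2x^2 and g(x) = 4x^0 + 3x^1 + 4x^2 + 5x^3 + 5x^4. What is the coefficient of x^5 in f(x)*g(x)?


Cauchy product at x^5:
2*5 + 2*5
= 20

20


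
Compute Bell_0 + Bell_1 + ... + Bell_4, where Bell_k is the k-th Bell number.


Recall Bell_k counts set partitions of a k-set (with Bell_0 = 1 by convention).
Bell_0 through Bell_4: 1, 1, 2, 5, 15
Sum = 1 + 1 + 2 + 5 + 15 = 24.

24


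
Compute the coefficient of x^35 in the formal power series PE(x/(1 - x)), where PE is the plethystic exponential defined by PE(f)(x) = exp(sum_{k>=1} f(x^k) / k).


For f(x) = x/(1 - x) we have
sum_{k>=1} f(x^k) / k = sum_{k>=1} (1/k) * x^k / (1 - x^k) = sum_{k, m >= 1} x^(k m) / k,
which after exponentiating simplifies to
PE(x/(1 - x)) = prod_{k>=1} 1 / (1 - x^k).
This is the generating function for the partition function p(n), so the coefficient of x^35 is p(35).
Computing p(35) by dynamic programming over parts 1, 2, ..., 35: p(35) = 14883.

14883


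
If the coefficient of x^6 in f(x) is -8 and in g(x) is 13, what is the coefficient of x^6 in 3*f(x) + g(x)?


Scalar multiplication scales coefficients: 3 * -8 = -24.
Then add the g coefficient: -24 + 13
= -11

-11


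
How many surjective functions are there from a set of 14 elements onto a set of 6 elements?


By inclusion-exclusion on which target elements are missed, the number of surjections from an n-set onto a k-set is
surj(n, k) = sum_{j=0}^{k} (-1)^j C(k, j) (k - j)^n.
Equivalently surj(n, k) = k! * S(n, k), where S(n, k) is the Stirling number of the second kind.
For n = 14, k = 6:
S(14, 6) = 63436373, so
surj = 6! * 63436373 = 720 * 63436373 = 45674188560.

45674188560


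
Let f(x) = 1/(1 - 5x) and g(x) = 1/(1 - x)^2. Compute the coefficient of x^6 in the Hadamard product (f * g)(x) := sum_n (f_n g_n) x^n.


f has coefficients f_k = 5^k. For g = 1/(1 - x)^2 the coefficient is g_k = C(k + 1, 1) = k + 1. The Hadamard coefficient is (f * g)_k = 5^k * (k + 1).
For k = 6: 5^6 * 7 = 15625 * 7 = 109375.

109375


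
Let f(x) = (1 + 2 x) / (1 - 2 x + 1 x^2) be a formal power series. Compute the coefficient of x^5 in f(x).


Write f(x) = sum_{k>=0} a_k x^k. Multiplying both sides by 1 - 2 x + 1 x^2 gives
(1 - 2 x + 1 x^2) sum_{k>=0} a_k x^k = 1 + 2 x.
Matching coefficients:
 x^0: a_0 = 1
 x^1: a_1 - 2 a_0 = 2  =>  a_1 = 2*1 + 2 = 4
 x^k (k >= 2): a_k = 2 a_{k-1} - 1 a_{k-2}.
Iterating: a_2 = 7, a_3 = 10, a_4 = 13, a_5 = 16.
So the coefficient of x^5 is 16.

16


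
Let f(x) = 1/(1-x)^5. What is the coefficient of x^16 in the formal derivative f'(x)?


Differentiate: d/dx [ 1/(1-x)^r ] = r / (1-x)^(r+1).
Here r = 5, so f'(x) = 5 / (1-x)^6.
The expansion of 1/(1-x)^(r+1) has coefficient of x^n equal to C(n+r, r).
So the coefficient of x^16 in f'(x) is
5 * C(21, 5) = 5 * 20349 = 101745

101745


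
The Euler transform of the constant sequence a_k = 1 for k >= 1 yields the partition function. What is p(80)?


The Euler transform converts the sequence a_k = 1 into the number of integer partitions.
Using the recurrence or dynamic programming:
p(80) = 15796476

15796476


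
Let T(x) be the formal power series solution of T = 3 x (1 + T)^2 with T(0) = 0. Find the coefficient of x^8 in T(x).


Apply the Lagrange inversion formula: if T = 3 x * phi(T) with phi(t) = (1 + t)^2, then [x^n] T = 3^n * (1/n) [t^(n-1)] phi(t)^n = 3^n * (1/n) [t^(n-1)] (1 + t)^(2n) = 3^n * (1/n) C(2n, n-1).
Using the identity C(2n, n-1) = C(2n, n) * n / (n+1), the unscaled factor equals C(2n, n) / (n+1) = C_n, the n-th Catalan number.
For n = 8: C_8 = C(16, 8) / 9 = 12870/9 = 1430.
With the 3^8 = 6561 factor, the coefficient is 6561 * 1430 = 9382230.

9382230


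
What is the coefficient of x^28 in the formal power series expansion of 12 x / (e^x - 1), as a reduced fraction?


The exponential generating function for Bernoulli numbers is
x / (e^x - 1) = sum_{k>=0} B_k x^k / k!.
So the coefficient of x^28 in 12 x / (e^x - 1) is 12 B_28 / 28!.
Computing: B_28 = -23749461029/870, 28! = 304888344611713860501504000000, giving
12 * -23749461029/870 / 304888344611713860501504000000 = -3392780147/3157772140621322126622720000000.

-3392780147/3157772140621322126622720000000


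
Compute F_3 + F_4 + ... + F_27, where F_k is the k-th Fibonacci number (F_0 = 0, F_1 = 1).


Use the identity sum_{k=0}^{N} F_k = F_{N+2} - 1 (which follows from F_{k+2} - F_{k+1} = F_k). Then
sum_{k=3}^{27} F_k = (F_{29} - 1) - (F_{4} - 1) = F_{29} - F_{4}.
Computing: F_{29} = 514229, F_{4} = 3, so
Sum = 514229 - 3 = 514226.

514226


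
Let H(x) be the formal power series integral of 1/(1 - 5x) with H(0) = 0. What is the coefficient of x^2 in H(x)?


1/(1 - 5x) = sum_{k>=0} 5^k x^k. Integrating termwise with H(0) = 0:
H(x) = sum_{k>=0} 5^k x^(k+1) / (k+1) = sum_{m>=1} 5^(m-1) x^m / m.
For m = 2: 5^1/2 = 5/2 = 5/2.

5/2


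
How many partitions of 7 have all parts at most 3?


Using the generating function (1-x)^(-1)(1-x^2)^(-1)(1-x^3)^(-1),
the coefficient of x^7 counts these restricted partitions.
Result = 8

8


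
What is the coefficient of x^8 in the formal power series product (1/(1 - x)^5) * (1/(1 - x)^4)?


Combine the factors: (1/(1 - x)^5) * (1/(1 - x)^4) = 1/(1 - x)^9.
Then use 1/(1 - x)^r = sum_{k>=0} C(k + r - 1, r - 1) x^k with r = 9 and k = 8:
C(16, 8) = 12870.

12870
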